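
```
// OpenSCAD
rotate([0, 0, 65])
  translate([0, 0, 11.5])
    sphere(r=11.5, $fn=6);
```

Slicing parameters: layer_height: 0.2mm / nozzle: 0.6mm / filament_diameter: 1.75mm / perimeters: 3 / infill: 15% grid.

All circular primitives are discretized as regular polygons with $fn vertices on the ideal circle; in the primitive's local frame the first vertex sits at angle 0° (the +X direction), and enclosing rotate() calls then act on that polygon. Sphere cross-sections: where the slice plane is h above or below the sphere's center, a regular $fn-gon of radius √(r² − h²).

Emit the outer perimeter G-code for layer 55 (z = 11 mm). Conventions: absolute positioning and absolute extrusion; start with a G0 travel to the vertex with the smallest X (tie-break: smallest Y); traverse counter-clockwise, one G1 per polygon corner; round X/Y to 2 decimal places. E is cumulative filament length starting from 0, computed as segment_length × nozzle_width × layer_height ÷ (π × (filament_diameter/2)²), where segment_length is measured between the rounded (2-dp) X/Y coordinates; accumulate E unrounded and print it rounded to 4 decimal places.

At z = 11 mm: the r=11.5 sphere contributes a regular 6-gon of circumradius √(11.5²−0.5²) = 11.489; (whole slice rotated 65° about Z — lengths, areas and connectivity unchanged). The outline is a single polygon with 6 vertices. Extrusion per mm of travel: 0.6 × 0.2 / (π × 0.875²) = 0.049890. Accumulating E over each segment gives final E = 3.4395.

G0 X-11.45 Y-1.00 Z11.00
G1 X-4.86 Y-10.41 E0.5731
G1 X6.59 Y-9.41 E1.1466
G1 X11.45 Y1.00 E1.7197
G1 X4.86 Y10.41 E2.2929
G1 X-6.59 Y9.41 E2.8663
G1 X-11.45 Y-1.00 E3.4395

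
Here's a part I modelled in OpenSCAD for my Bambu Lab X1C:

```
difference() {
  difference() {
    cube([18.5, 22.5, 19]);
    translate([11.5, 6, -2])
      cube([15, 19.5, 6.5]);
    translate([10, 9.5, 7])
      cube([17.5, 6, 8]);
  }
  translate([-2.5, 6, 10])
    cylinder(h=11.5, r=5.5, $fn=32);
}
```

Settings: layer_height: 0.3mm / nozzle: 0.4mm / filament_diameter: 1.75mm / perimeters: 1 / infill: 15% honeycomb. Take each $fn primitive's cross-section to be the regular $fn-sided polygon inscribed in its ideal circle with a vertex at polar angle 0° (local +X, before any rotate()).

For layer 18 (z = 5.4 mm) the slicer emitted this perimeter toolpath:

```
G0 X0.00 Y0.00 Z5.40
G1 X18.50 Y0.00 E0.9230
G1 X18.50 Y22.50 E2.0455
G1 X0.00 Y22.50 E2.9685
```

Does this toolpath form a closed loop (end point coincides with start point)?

Start point (G0): (0.00, 0.00). End point (last G1): the path does not return to the start — open.

no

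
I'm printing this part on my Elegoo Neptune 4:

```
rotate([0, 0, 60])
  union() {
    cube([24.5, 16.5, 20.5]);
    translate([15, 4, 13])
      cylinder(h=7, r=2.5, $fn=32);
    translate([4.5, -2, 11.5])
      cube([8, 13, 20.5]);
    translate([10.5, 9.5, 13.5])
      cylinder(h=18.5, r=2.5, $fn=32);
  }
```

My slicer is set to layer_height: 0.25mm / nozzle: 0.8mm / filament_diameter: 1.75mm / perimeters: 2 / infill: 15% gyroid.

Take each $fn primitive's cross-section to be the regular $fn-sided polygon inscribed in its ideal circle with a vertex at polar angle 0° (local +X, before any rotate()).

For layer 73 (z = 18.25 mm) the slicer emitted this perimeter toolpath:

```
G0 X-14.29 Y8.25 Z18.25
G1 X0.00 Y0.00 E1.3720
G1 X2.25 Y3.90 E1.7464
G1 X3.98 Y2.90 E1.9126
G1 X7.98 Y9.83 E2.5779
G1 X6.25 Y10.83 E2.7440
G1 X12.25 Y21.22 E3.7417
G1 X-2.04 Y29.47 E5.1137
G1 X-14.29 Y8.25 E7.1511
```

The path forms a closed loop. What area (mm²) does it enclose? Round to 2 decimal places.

Apply the shoelace formula to the sequence of (X, Y) vertices; enclosed area = 420.26 mm².

420.26 mm²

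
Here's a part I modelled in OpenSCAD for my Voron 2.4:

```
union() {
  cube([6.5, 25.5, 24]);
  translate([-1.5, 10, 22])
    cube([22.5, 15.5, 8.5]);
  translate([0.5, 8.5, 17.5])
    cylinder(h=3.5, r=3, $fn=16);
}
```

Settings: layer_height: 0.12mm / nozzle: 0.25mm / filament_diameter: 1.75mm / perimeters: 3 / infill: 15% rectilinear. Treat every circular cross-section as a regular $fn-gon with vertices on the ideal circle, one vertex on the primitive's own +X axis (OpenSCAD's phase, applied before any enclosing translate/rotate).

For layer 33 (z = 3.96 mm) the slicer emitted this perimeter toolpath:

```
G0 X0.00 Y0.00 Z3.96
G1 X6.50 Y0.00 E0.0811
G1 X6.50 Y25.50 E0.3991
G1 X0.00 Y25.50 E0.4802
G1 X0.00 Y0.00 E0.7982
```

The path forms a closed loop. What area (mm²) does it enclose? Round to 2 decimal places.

165.75 mm²

Apply the shoelace formula to the sequence of (X, Y) vertices; enclosed area = 165.75 mm².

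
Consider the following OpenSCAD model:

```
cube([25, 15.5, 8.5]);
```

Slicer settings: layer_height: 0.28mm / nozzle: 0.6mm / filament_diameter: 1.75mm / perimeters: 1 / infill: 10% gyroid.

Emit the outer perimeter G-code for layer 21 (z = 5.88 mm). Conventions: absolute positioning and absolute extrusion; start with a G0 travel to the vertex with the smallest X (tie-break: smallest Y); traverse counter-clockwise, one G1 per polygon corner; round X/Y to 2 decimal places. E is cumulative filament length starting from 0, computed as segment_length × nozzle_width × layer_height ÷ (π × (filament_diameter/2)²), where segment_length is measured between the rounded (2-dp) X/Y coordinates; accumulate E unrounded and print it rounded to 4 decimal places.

G0 X0.00 Y0.00 Z5.88
G1 X25.00 Y0.00 E1.7462
G1 X25.00 Y15.50 E2.8288
G1 X0.00 Y15.50 E4.5749
G1 X0.00 Y0.00 E5.6575

At z = 5.88 mm: the cube (footprint 25×15.5) is included at this height. The outline is a single polygon with 4 vertices. Extrusion per mm of travel: 0.6 × 0.28 / (π × 0.875²) = 0.069846. Accumulating E over each segment gives final E = 5.6575.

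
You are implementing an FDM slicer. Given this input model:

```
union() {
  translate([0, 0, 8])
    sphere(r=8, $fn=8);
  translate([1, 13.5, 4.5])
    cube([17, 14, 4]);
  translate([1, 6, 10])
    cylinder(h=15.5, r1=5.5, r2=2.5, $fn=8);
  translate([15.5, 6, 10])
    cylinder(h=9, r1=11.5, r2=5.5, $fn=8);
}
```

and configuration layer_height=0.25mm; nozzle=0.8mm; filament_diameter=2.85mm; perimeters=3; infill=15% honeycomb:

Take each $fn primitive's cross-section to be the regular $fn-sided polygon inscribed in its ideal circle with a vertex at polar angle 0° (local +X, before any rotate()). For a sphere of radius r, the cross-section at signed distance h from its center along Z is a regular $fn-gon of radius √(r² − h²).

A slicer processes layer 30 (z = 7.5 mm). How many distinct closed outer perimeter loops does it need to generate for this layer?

At z = 7.5 mm: the r=8 sphere slices to a regular 8-gon of circumradius 7.984 (√(r²−h²) with h=0.5 from center); the cube at (1, 13.5) is present — its section is the full 17×14 rectangle; the cone at (1, 6) is not intersected at this z (z outside [10, 25.5]); the cone at (15.5, 6) does not reach this height (z outside [10, 19]); Merging all regions: the 2 present regions are separate (no shared area or edge), so areas and boundary lengths simply add and each stays a separate island — 2 connected regions. The result has 2 disconnected regions.

2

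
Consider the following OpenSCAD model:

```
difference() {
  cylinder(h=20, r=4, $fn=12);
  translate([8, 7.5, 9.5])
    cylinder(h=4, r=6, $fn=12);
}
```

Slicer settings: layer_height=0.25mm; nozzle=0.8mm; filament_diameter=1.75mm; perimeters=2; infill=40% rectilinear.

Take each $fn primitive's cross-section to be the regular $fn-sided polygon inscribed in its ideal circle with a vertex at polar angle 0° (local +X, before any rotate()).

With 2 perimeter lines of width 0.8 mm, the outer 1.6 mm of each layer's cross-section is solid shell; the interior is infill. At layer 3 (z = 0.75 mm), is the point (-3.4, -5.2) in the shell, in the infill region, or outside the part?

outside

At z = 0.75 mm: the cylinder: section is a regular 12-gon, circumradius r=4; the cylinder at (8, 7.5) is not intersected at this z (z outside [9.5, 13.5]); Taking the first minus the rest: none of the subtracted shapes is present at this height, so the r=4 cylinder is unchanged — 1 connected region. Overall, the cross-section is a single solid region. The nearest boundary edge runs (-3.46, -2.00)→(-2.00, -3.46); distance from the point to it = 2.23 mm. The point is not inside any of the regions above, so it lies outside the cross-section (2.23 mm from the nearest boundary).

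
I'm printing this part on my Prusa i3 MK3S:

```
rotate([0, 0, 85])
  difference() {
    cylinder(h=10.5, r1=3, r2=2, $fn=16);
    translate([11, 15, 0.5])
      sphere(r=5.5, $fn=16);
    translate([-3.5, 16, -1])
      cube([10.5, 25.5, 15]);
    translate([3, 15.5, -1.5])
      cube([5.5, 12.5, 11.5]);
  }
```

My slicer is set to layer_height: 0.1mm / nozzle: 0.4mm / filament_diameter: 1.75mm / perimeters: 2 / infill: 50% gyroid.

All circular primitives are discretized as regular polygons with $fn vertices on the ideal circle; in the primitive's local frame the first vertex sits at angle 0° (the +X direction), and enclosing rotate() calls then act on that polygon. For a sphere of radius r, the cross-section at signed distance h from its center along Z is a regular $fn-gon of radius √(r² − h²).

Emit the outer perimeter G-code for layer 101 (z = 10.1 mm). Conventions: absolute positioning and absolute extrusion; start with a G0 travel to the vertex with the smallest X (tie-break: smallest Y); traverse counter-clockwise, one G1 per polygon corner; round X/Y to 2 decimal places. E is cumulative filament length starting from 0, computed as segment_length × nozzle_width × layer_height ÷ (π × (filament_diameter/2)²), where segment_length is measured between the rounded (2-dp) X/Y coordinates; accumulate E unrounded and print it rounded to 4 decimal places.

G0 X-2.03 Y0.18 Z10.10
G1 X-1.94 Y-0.61 E0.0132
G1 X-1.56 Y-1.31 E0.0265
G1 X-0.94 Y-1.81 E0.0397
G1 X-0.18 Y-2.03 E0.0529
G1 X0.61 Y-1.94 E0.0661
G1 X1.31 Y-1.56 E0.0793
G1 X1.81 Y-0.94 E0.0926
G1 X2.03 Y-0.18 E0.1057
G1 X1.94 Y0.61 E0.1190
G1 X1.56 Y1.31 E0.1322
G1 X0.94 Y1.81 E0.1455
G1 X0.18 Y2.03 E0.1586
G1 X-0.61 Y1.94 E0.1718
G1 X-1.31 Y1.56 E0.1851
G1 X-1.81 Y0.94 E0.1983
G1 X-2.03 Y0.18 E0.2115

At z = 10.1 mm: the cone contributes a regular 16-gon of circumradius 2.038 (interpolated between r1=3 and r2=2 at t=0.962); the sphere at (11, 15) is absent (|z−center|=9.600 > r=5.5); the 10.5×25.5 cube at (-3.5, 16) contributes its full rectangle; the cube at (3, 15.5) does not reach this height (z outside [-1.5, 10]); Subtracting the remaining from the first: starting from the cone, the 10.5×25.5 cube at (-3.5, 16) misses the remaining region (no effect) — 1 connected region; (rotated 85° about Z; rotation is an isometry so areas/perimeters/island counts are preserved). The outline is a single polygon with 16 vertices. Extrusion per mm of travel: 0.4 × 0.1 / (π × 0.875²) = 0.016630. Accumulating E over each segment gives final E = 0.2115.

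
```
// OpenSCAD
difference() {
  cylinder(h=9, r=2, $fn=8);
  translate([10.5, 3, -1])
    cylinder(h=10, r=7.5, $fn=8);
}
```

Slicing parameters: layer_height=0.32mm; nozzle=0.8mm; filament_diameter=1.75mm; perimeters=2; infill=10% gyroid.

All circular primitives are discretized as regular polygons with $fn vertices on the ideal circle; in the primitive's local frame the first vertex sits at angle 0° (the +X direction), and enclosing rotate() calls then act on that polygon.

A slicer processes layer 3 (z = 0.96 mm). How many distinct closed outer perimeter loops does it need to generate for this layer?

At z = 0.96 mm: the r=2 cylinder contributes a regular 8-gon of circumradius 2; the r=7.5 cylinder at (10.5, 3) contributes a regular 8-gon of circumradius 7.5; Taking the first minus the rest: starting from the r=2 cylinder, the r=7.5 cylinder at (10.5, 3) misses the remaining region (no effect) — 1 connected region. The result has 1 disconnected region.

1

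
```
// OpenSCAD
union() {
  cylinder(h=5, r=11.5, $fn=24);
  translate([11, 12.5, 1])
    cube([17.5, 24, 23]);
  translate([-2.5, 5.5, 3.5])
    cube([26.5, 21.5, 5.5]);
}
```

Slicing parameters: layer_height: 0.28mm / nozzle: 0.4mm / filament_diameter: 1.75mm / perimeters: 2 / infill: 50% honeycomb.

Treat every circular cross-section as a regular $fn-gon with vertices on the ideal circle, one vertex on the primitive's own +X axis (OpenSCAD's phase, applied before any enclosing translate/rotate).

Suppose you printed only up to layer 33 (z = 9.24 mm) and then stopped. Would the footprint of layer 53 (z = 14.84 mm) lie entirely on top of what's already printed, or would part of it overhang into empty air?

entirely on top

Compare the two slices. At z = 9.24: the cylinder is absent (z outside [0, 5]); the cube at (11, 12.5) (footprint 17.5×24) is included at this height (area 420.00 mm²); the cube at (-2.5, 5.5) does not reach this height (z outside [3.5, 9]); Merging all regions: only the 17.5×24 cube at (11, 12.5) is present, so the union is just that shape — area = 420.00 mm². At z = 14.84: the cylinder is absent (z outside [0, 5]); the cube at (11, 12.5) (footprint 17.5×24) is included at this height (area 420.00 mm²); the cube at (-2.5, 5.5) is absent (z outside [3.5, 9]); Combining (union): only the 17.5×24 cube at (11, 12.5) is present, so the union is just that shape — area = 420.00 mm². Checking containment: the cross-section at z = 14.84 is a subset of the cross-section at z = 9.24.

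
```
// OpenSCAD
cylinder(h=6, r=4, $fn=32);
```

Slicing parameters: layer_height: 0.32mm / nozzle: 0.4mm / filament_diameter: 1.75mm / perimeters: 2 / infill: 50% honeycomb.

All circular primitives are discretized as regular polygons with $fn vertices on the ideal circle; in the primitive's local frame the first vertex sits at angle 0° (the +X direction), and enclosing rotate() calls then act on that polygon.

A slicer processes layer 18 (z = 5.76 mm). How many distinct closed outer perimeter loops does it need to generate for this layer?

1

At z = 5.76 mm: the cylinder: section is a regular 32-gon, circumradius r=4. The result has 1 disconnected region.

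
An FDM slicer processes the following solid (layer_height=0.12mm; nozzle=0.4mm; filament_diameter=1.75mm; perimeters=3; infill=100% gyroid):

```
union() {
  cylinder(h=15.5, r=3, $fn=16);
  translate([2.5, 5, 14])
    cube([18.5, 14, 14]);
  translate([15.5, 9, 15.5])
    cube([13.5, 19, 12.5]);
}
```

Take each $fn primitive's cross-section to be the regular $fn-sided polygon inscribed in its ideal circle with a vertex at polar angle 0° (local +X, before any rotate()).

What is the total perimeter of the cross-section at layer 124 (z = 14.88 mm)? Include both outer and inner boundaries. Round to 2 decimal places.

83.73 mm

At z = 14.88 mm: the r=3 cylinder gives a regular 16-gon of circumradius 3 (constant along its height) (perimeter = 2·16·3.000·sin(180°/16) = 18.73 mm); the cube at (2.5, 5) (footprint 18.5×14) is included at this height (perimeter 65.00 mm); the cube at (15.5, 9) does not reach this height (z outside [15.5, 28]); Merging all regions: the 2 present regions are separate (no shared area or edge), so areas and boundary lengths simply add and each stays a separate island — boundary = 83.73 mm. Overall, the cross-section has 2 separate islands. Total boundary length (outer) = 83.73 mm.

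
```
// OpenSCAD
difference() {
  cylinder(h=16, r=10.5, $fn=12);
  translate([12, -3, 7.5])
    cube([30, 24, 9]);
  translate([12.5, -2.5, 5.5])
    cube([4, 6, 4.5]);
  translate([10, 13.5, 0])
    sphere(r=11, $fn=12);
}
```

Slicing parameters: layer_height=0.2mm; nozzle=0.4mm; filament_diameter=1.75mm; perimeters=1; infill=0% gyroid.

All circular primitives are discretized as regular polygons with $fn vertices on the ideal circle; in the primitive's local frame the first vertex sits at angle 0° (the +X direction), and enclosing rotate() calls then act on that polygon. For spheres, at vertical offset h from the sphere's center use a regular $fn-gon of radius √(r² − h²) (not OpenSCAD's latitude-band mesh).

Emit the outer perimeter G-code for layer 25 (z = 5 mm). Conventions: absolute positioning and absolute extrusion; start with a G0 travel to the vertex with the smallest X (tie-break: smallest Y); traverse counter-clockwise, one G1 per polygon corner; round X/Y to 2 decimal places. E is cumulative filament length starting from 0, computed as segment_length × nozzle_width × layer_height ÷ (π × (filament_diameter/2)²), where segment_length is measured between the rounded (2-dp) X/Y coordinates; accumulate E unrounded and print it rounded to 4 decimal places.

G0 X-10.50 Y0.00 Z5.00
G1 X-9.09 Y-5.25 E0.1808
G1 X-5.25 Y-9.09 E0.3614
G1 X0.00 Y-10.50 E0.5422
G1 X5.25 Y-9.09 E0.7230
G1 X9.09 Y-5.25 E0.9037
G1 X10.50 Y0.00 E1.0845
G1 X9.47 Y3.84 E1.2167
G1 X5.10 Y5.01 E1.3672
G1 X1.51 Y8.60 E1.5360
G1 X1.08 Y10.21 E1.5914
G1 X0.00 Y10.50 E1.6286
G1 X-5.25 Y9.09 E1.8094
G1 X-9.09 Y5.25 E1.9901
G1 X-10.50 Y0.00 E2.1709

At z = 5 mm: the r=10.5 cylinder gives a regular 12-gon of circumradius 10.5 (constant along its height); the cube at (12, -3) does not reach this height (z outside [7.5, 16.5]); the cube at (12.5, -2.5) is absent (z outside [5.5, 10]); the sphere at (10, 13.5): section is a regular 12-gon, circumradius = √(r²−h²) = √(11²−5²) = 9.798; Taking the first minus the rest: starting from the r=10.5 cylinder, the r=11 sphere at (10, 13.5) partially overlaps it — only the 21.67 mm² overlap (of its 288.00 mm²) is removed, clipping the outline — 1 connected region. The outline is a single polygon with 14 vertices. Extrusion per mm of travel: 0.4 × 0.2 / (π × 0.875²) = 0.033260. Accumulating E over each segment gives final E = 2.1709.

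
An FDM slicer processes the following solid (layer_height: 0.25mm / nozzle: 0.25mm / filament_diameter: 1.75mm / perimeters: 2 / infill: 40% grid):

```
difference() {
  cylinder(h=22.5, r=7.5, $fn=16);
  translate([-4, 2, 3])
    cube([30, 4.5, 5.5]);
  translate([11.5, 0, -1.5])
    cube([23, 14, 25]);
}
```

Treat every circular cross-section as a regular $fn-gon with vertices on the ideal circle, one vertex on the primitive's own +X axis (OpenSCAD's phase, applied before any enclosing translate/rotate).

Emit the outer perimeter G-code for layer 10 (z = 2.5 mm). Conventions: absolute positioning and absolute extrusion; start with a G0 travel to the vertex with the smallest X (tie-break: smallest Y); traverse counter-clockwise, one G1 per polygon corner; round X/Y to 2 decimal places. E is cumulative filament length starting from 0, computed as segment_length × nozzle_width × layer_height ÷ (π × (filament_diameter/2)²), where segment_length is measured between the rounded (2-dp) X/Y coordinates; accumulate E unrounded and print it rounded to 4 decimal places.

At z = 2.5 mm: the cylinder: section is a regular 16-gon, circumradius r=7.5; the cube at (-4, 2) is absent (z outside [3, 8.5]); the 23×14 cube at (11.5, 0) contributes its full rectangle; After the difference (first − rest): starting from the r=7.5 cylinder, the 23×14 cube at (11.5, 0) misses the remaining region (no effect) — 1 connected region. The outline is a single polygon with 16 vertices. Extrusion per mm of travel: 0.25 × 0.25 / (π × 0.875²) = 0.025984. Accumulating E over each segment gives final E = 1.2165.

G0 X-7.50 Y0.00 Z2.50
G1 X-6.93 Y-2.87 E0.0760
G1 X-5.30 Y-5.30 E0.1521
G1 X-2.87 Y-6.93 E0.2281
G1 X0.00 Y-7.50 E0.3041
G1 X2.87 Y-6.93 E0.3802
G1 X5.30 Y-5.30 E0.4562
G1 X6.93 Y-2.87 E0.5322
G1 X7.50 Y0.00 E0.6083
G1 X6.93 Y2.87 E0.6843
G1 X5.30 Y5.30 E0.7603
G1 X2.87 Y6.93 E0.8364
G1 X0.00 Y7.50 E0.9124
G1 X-2.87 Y6.93 E0.9884
G1 X-5.30 Y5.30 E1.0644
G1 X-6.93 Y2.87 E1.1405
G1 X-7.50 Y0.00 E1.2165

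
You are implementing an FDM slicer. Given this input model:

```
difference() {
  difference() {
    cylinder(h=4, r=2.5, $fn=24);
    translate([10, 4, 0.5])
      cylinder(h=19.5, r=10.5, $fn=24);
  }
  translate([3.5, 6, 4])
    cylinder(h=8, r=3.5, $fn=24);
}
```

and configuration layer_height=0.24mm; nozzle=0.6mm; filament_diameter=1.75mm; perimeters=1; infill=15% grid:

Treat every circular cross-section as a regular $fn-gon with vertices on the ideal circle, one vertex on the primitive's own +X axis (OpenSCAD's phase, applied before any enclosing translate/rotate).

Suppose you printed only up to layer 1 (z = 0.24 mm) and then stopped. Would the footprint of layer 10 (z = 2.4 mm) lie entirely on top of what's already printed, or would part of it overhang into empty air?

Compare the two slices. At z = 0.24: the r=2.5 cylinder gives a regular 24-gon of circumradius 2.5 (constant along its height) (area = (24/2)·2.500²·sin(360°/24) = 19.41 mm²); the cylinder at (10, 4) is not intersected at this z (z outside [0.5, 20]); After the difference (first − rest): none of the subtracted shapes is present at this height, so the r=2.5 cylinder is unchanged — area = 19.41 mm²; the cylinder at (3.5, 6) does not reach this height (z outside [4, 12]); Taking the first minus the rest: none of the subtracted shapes is present at this height, so the result so far is unchanged — area = 19.41 mm². At z = 2.4: the cylinder: section is a regular 24-gon, circumradius r=2.5 (area = (24/2)·2.500²·sin(360°/24) = 19.41 mm²); the r=10.5 cylinder at (10, 4) gives a regular 24-gon of circumradius 10.5 (constant along its height) (area = (24/2)·10.500²·sin(360°/24) = 342.42 mm²); After the difference (first − rest): starting from the r=2.5 cylinder (19.41 mm²), the r=10.5 cylinder at (10, 4) partially overlaps it — only the 7.62 mm² overlap (of its 342.42 mm²) is removed, clipping the outline — area = 11.79 mm²; the cylinder at (3.5, 6) does not reach this height (z outside [4, 12]); After the difference (first − rest): none of the subtracted shapes is present at this height, so the result so far is unchanged — area = 11.79 mm². Checking containment: the cross-section at z = 2.4 is a subset of the cross-section at z = 0.24.

entirely on top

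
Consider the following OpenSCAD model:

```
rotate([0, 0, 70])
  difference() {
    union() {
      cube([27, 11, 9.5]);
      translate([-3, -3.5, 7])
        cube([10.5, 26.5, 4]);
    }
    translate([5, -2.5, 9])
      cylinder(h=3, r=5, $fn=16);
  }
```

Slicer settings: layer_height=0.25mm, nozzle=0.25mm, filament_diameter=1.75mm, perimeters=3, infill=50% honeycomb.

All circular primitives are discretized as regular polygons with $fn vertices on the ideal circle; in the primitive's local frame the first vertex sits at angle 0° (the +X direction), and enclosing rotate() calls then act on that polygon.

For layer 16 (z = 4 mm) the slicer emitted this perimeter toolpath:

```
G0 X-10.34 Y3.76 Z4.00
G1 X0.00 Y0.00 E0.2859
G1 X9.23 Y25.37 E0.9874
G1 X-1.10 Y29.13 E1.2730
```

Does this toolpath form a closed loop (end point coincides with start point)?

Start point (G0): (-10.34, 3.76). End point (last G1): the path does not return to the start — open.

no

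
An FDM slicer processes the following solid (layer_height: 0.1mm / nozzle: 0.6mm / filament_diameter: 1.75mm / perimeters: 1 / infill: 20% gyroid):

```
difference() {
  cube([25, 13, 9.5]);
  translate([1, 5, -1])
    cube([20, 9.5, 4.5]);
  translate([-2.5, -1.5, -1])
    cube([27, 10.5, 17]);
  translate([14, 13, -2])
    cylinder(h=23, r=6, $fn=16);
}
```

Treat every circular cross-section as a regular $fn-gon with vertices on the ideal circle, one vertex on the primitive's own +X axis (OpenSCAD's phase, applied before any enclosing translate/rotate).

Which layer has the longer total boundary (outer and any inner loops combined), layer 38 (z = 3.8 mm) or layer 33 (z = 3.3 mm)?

Layer 38 (z = 3.8): the 25×13 cube contributes its full rectangle (perimeter 76.00 mm); the cube at (1, 5) is absent (z outside [-1, 3.5]); the 27×10.5 cube at (-2.5, -1.5) contributes its full rectangle (perimeter 75.00 mm); the r=6 cylinder at (14, 13) contributes a regular 16-gon of circumradius 6 (perimeter = 2·16·6.000·sin(180°/16) = 37.46 mm); After the difference (first − rest): starting from the 25×13 cube, the 27×10.5 cube at (-2.5, -1.5) partially overlaps it — only the 220.50 mm² overlap (of its 283.50 mm²) is removed, clipping the outline; the r=6 cylinder at (14, 13) partially overlaps it — only the 43.45 mm² overlap (of its 110.21 mm²) is removed, clipping the outline — boundary = 63.97 mm. So its perimeter = 63.97 mm. Layer 33 (z = 3.3): the cube is present — its section is the full 25×13 rectangle (perimeter 76.00 mm); the 20×9.5 cube at (1, 5) contributes its full rectangle (perimeter 59.00 mm); the cube at (-2.5, -1.5) is present — its section is the full 27×10.5 rectangle (perimeter 75.00 mm); the r=6 cylinder at (14, 13) contributes a regular 16-gon of circumradius 6 (perimeter = 2·16·6.000·sin(180°/16) = 37.46 mm); After the difference (first − rest): starting from the 25×13 cube, the 20×9.5 cube at (1, 5) partially overlaps it — only the 160.00 mm² overlap (of its 190.00 mm²) is removed, clipping the outline; the 27×10.5 cube at (-2.5, -1.5) partially overlaps it — only the 140.50 mm² overlap (of its 283.50 mm²) is removed, clipping the outline; the r=6 cylinder at (14, 13) misses the remaining region (no effect) — boundary = 44.00 mm. So its perimeter = 44.00 mm. Layer 38 is larger (63.97 vs 44.00 mm).

layer 38 (z = 3.8 mm)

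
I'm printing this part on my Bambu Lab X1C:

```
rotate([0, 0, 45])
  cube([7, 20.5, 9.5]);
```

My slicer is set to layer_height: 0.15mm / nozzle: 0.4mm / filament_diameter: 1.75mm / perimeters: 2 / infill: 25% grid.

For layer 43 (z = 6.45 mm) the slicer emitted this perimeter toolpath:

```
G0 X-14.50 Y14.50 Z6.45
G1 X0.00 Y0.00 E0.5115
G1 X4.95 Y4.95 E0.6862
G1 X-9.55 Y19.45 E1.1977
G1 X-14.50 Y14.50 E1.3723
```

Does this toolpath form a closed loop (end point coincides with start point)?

Start point (G0): (-14.50, 14.50). End point (last G1): the path returns to the start — closed.

yes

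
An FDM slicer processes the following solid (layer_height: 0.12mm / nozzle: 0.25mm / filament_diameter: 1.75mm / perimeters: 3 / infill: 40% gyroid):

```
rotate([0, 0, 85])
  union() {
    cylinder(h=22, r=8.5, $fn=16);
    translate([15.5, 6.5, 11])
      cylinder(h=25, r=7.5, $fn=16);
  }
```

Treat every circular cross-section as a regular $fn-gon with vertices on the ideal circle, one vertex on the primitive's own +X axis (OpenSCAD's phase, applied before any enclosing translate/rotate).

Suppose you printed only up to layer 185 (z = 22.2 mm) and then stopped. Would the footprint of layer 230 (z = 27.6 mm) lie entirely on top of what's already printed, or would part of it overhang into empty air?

entirely on top

Compare the two slices. At z = 22.2: the cylinder is not intersected at this z (z outside [0, 22]); the cylinder at (15.5, 6.5): section is a regular 16-gon, circumradius r=7.5 (area = (16/2)·7.500²·sin(360°/16) = 172.21 mm²); Merging all regions: only the r=7.5 cylinder at (15.5, 6.5) is present, so the union is just that shape — area = 172.21 mm²; (whole slice rotated 85° about Z — lengths, areas and connectivity unchanged). At z = 27.6: the cylinder is not intersected at this z (z outside [0, 22]); the cylinder at (15.5, 6.5): section is a regular 16-gon, circumradius r=7.5 (area = (16/2)·7.500²·sin(360°/16) = 172.21 mm²); Merging all regions: only the r=7.5 cylinder at (15.5, 6.5) is present, so the union is just that shape — area = 172.21 mm²; (rotated 85° about Z; rotation is an isometry so areas/perimeters/island counts are preserved). Checking containment: the cross-section at z = 27.6 is a subset of the cross-section at z = 22.2.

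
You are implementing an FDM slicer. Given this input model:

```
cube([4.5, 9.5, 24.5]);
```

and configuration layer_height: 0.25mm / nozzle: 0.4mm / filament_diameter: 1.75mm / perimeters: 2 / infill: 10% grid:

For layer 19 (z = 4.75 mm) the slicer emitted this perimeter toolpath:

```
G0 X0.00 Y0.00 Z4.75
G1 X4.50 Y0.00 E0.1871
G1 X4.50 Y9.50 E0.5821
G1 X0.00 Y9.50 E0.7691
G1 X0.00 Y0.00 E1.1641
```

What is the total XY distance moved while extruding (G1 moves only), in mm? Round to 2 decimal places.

Sum the Euclidean lengths of each G1 segment: total = 28.00 mm.

28.00 mm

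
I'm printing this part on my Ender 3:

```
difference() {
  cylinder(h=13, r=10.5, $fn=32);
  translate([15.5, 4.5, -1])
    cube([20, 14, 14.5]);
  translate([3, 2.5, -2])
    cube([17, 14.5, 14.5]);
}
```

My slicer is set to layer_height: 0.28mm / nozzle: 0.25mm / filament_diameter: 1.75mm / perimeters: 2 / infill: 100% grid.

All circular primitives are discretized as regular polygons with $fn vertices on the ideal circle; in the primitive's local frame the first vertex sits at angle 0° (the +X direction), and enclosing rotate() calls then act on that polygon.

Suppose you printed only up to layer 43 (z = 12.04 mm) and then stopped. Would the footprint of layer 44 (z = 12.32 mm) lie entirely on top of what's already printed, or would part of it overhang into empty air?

entirely on top

Compare the two slices. At z = 12.04: the cylinder: section is a regular 32-gon, circumradius r=10.5 (area = (32/2)·10.500²·sin(360°/32) = 344.14 mm²); the cube at (15.5, 4.5) is present — its section is the full 20×14 rectangle (area 280.00 mm²); the cube at (3, 2.5) (footprint 17×14.5) is included at this height (area 246.50 mm²); Taking the first minus the rest: starting from the r=10.5 cylinder (344.14 mm²), the 20×14 cube at (15.5, 4.5) misses the remaining region (no effect); the 17×14.5 cube at (3, 2.5) partially overlaps it — only the 36.65 mm² overlap (of its 246.50 mm²) is removed, clipping the outline — area = 307.49 mm². At z = 12.32: the r=10.5 cylinder contributes a regular 32-gon of circumradius 10.5 (area = (32/2)·10.500²·sin(360°/32) = 344.14 mm²); the cube at (15.5, 4.5) (footprint 20×14) is included at this height (area 280.00 mm²); the cube at (3, 2.5) is present — its section is the full 17×14.5 rectangle (area 246.50 mm²); After the difference (first − rest): starting from the r=10.5 cylinder (344.14 mm²), the 20×14 cube at (15.5, 4.5) misses the remaining region (no effect); the 17×14.5 cube at (3, 2.5) partially overlaps it — only the 36.65 mm² overlap (of its 246.50 mm²) is removed, clipping the outline — area = 307.49 mm². Checking containment: the cross-section at z = 12.32 is a subset of the cross-section at z = 12.04.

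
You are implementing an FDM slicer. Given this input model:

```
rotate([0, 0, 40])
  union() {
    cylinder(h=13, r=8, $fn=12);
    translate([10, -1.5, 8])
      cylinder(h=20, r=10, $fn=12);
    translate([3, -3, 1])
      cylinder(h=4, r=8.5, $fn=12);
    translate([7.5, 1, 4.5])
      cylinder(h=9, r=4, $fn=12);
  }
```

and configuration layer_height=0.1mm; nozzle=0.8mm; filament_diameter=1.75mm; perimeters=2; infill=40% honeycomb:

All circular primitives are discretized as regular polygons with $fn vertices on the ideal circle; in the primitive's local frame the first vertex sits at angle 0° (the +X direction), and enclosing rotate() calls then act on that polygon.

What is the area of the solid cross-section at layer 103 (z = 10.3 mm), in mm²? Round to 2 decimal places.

417.45 mm²

At z = 10.3 mm: the r=8 cylinder contributes a regular 12-gon of circumradius 8 (area = (12/2)·8.000²·sin(360°/12) = 192.00 mm²); the cylinder at (10, -1.5): section is a regular 12-gon, circumradius r=10 (area = (12/2)·10.000²·sin(360°/12) = 300.00 mm²); the cylinder at (3, -3) is not intersected at this z (z outside [1, 5]); the r=4 cylinder at (7.5, 1) contributes a regular 12-gon of circumradius 4 (area = (12/2)·4.000²·sin(360°/12) = 48.00 mm²); Combining (union): the regions partially overlap — summed areas 540.00 mm² minus the doubly-counted overlap 122.55 mm² gives 417.45 mm² — area = 417.45 mm²; (whole slice rotated 40° about Z — lengths, areas and connectivity unchanged). Overall, the cross-section is a single solid region. Net area = 417.45 mm².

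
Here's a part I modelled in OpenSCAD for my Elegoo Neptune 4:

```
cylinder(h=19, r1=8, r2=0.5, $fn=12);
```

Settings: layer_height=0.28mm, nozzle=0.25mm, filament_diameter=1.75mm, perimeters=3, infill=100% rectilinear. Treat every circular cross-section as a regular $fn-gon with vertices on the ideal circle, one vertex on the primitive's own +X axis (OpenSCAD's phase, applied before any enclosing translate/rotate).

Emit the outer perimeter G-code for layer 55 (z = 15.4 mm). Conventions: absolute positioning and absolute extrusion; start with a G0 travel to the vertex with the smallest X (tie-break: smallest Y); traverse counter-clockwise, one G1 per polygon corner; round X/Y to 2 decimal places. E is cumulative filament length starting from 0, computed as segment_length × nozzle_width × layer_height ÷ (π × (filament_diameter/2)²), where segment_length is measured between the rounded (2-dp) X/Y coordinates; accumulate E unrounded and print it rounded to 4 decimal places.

G0 X-1.92 Y0.00 Z15.40
G1 X-1.66 Y-0.96 E0.0289
G1 X-0.96 Y-1.66 E0.0578
G1 X0.00 Y-1.92 E0.0867
G1 X0.96 Y-1.66 E0.1156
G1 X1.66 Y-0.96 E0.1445
G1 X1.92 Y0.00 E0.1734
G1 X1.66 Y0.96 E0.2023
G1 X0.96 Y1.66 E0.2312
G1 X0.00 Y1.92 E0.2601
G1 X-0.96 Y1.66 E0.2890
G1 X-1.66 Y0.96 E0.3179
G1 X-1.92 Y0.00 E0.3468

At z = 15.4 mm: the cone: at t=0.811 of its height the radius interpolates to r₁+(r₂−r₁)t = 1.921, giving a regular 12-gon of that circumradius. The outline is a single polygon with 12 vertices. Extrusion per mm of travel: 0.25 × 0.28 / (π × 0.875²) = 0.029103. Accumulating E over each segment gives final E = 0.3468.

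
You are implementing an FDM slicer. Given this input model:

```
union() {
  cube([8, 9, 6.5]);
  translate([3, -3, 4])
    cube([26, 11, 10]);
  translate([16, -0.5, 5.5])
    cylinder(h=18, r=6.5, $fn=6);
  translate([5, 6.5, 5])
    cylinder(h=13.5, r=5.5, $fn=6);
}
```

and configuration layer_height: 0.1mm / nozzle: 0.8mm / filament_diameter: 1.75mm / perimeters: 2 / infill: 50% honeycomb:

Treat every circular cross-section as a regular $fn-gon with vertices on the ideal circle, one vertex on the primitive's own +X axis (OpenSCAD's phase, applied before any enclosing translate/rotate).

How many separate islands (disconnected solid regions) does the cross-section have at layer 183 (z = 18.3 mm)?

At z = 18.3 mm: the cube is absent (z outside [0, 6.5]); the cube at (3, -3) is not intersected at this z (z outside [4, 14]); the r=6.5 cylinder at (16, -0.5) contributes a regular 6-gon of circumradius 6.5; the r=5.5 cylinder at (5, 6.5) gives a regular 6-gon of circumradius 5.5 (constant along its height); Merging all regions: the 2 present regions are separate (no shared area or edge), so areas and boundary lengths simply add and each stays a separate island — 2 connected regions. Overall, the cross-section has 2 separate islands. Island count = 2.

2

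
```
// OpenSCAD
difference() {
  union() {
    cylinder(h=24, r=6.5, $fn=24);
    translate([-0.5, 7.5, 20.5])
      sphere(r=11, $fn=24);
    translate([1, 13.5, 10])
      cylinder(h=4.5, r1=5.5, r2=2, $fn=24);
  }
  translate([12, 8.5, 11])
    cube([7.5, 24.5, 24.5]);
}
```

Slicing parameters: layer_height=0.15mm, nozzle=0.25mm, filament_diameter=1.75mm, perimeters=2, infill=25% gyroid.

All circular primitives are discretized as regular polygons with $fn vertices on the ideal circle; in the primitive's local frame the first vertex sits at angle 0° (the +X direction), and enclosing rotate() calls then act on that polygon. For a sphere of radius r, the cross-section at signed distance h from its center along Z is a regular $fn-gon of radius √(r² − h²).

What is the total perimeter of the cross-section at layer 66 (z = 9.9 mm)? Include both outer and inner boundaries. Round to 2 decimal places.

At z = 9.9 mm: the r=6.5 cylinder contributes a regular 24-gon of circumradius 6.5 (perimeter = 2·24·6.500·sin(180°/24) = 40.72 mm); the r=11 sphere at (-0.5, 7.5) slices to a regular 24-gon of circumradius 2.939 (√(r²−h²) with h=10.6 from center) (perimeter = 2·24·2.939·sin(180°/24) = 18.42 mm); the cone at (1, 13.5) does not reach this height (z outside [10, 14.5]); Merging all regions: the regions partially overlap (shared area 6.46 mm²), so the edge portions inside another operand are dropped and the merged outline is re-measured after clipping — boundary = 48.11 mm; the cube at (12, 8.5) is not intersected at this z (z outside [11, 35.5]); After the difference (first − rest): none of the subtracted shapes is present at this height, so that combined region is unchanged — boundary = 48.11 mm. Overall, the cross-section is a single solid region. Total boundary length (outer) = 48.11 mm.

48.11 mm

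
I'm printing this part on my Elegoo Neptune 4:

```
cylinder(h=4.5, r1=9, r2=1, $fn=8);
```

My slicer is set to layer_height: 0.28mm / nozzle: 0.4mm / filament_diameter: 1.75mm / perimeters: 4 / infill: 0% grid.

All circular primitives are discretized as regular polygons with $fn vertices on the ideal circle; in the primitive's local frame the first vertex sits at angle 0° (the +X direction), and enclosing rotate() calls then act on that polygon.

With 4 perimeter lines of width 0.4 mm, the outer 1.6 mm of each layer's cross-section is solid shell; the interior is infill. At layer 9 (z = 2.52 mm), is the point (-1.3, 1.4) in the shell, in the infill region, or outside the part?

At z = 2.52 mm: the cone: at t=0.560 of its height the radius interpolates to r₁+(r₂−r₁)t = 4.520, giving a regular 8-gon of that circumradius. Overall, the cross-section is a single solid region. The nearest boundary edge runs (0.00, 4.52)→(-3.20, 3.20); distance from the point to it = 2.39 mm. The point is inside the cross-section and 2.39 mm from the nearest boundary — more than the 1.6 mm shell width (4 × 0.4), so it's in the infill interior.

infill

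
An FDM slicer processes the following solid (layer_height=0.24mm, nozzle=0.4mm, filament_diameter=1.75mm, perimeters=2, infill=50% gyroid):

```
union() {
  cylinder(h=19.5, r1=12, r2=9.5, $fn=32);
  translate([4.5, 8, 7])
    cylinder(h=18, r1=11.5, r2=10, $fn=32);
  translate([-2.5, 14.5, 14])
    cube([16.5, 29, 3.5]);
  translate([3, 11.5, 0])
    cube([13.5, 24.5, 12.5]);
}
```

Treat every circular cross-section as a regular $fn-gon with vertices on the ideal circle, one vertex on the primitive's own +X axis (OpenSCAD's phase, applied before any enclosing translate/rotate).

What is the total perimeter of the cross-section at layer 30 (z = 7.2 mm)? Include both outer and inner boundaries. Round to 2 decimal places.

At z = 7.2 mm: the cone: at t=0.369 of its height the radius interpolates to r₁+(r₂−r₁)t = 11.077, giving a regular 32-gon of that circumradius (perimeter = 2·32·11.077·sin(180°/32) = 69.49 mm); the cone at (4.5, 8) (r1=11.5→r2=10) has section circumradius 11.483 here — a regular 32-gon (perimeter = 2·32·11.483·sin(180°/32) = 72.04 mm); the cube at (-2.5, 14.5) is absent (z outside [14, 17.5]); the 13.5×24.5 cube at (3, 11.5) contributes its full rectangle (perimeter 76.00 mm); Taking the union: the regions partially overlap (shared area 271.91 mm²), so the edge portions inside another operand are dropped and the merged outline is re-measured after clipping — boundary = 129.55 mm. Overall, the cross-section is a single solid region. Total boundary length (outer) = 129.55 mm.

129.55 mm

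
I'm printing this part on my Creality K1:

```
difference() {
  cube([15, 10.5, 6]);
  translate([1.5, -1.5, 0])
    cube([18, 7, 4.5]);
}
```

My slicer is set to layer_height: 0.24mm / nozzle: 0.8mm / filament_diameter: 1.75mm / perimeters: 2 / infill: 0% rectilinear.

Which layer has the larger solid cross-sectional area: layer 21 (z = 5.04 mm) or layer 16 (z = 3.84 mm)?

layer 21 (z = 5.04 mm)

Layer 21 (z = 5.04): the cube (footprint 15×10.5) is included at this height (area 157.50 mm²); the cube at (1.5, -1.5) is not intersected at this z (z outside [0, 4.5]); Taking the first minus the rest: none of the subtracted shapes is present at this height, so the 15×10.5 cube is unchanged — area = 157.50 mm². So its area = 157.50 mm². Layer 16 (z = 3.84): the 15×10.5 cube contributes its full rectangle (area 157.50 mm²); the cube at (1.5, -1.5) (footprint 18×7) is included at this height (area 126.00 mm²); After the difference (first − rest): starting from the 15×10.5 cube (157.50 mm²), the 18×7 cube at (1.5, -1.5) partially overlaps it — only the 74.25 mm² overlap (of its 126.00 mm²) is removed, clipping the outline — area = 83.25 mm². So its area = 83.25 mm². Layer 21 is larger (157.50 vs 83.25 mm²).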